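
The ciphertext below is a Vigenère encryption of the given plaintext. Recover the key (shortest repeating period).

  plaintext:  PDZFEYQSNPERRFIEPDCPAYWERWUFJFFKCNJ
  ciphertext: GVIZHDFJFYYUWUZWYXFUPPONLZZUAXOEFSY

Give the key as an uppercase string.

RSJUDFP

  i= 0: G-P = 17 → R
  i= 1: V-D = 18 → S
  i= 2: I-Z =  9 → J
  i= 3: Z-F = 20 → U
  i= 4: H-E =  3 → D
  i= 5: D-Y =  5 → F
  i= 6: F-Q = 15 → P
  i= 7: J-S = 17 → R
  i= 8: F-N = 18 → S
  i= 9: Y-P =  9 → J
  i=10: Y-E = 20 → U
  i=11: U-R =  3 → D
  i=12: W-R =  5 → F
  i=13: U-F = 15 → P
  i=14: Z-I = 17 → R
  i=15: W-E = 18 → S
  i=16: Y-P =  9 → J
  i=17: X-D = 20 → U
  i=18: F-C =  3 → D
  i=19: U-P =  5 → F
  i=20: P-A = 15 → P
  i=21: P-Y = 17 → R
  i=22: O-W = 18 → S
  i=23: N-E =  9 → J
  i=24: L-R = 20 → U
  i=25: Z-W =  3 → D
  i=26: Z-U =  5 → F
  i=27: U-F = 15 → P
  i=28: A-J = 17 → R
  i=29: X-F = 18 → S
  i=30: O-F =  9 → J
  i=31: E-K = 20 → U
  i=32: F-C =  3 → D
  i=33: S-N =  5 → F
  i=34: Y-J = 15 → P
  shifts repeat with period 7: RSJUDFP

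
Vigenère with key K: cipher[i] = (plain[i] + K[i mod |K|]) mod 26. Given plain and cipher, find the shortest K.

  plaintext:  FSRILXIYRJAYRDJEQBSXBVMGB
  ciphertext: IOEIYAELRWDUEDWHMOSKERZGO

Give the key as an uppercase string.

DWNAN

  i= 0: I-F =  3 → D
  i= 1: O-S = 22 → W
  i= 2: E-R = 13 → N
  i= 3: I-I =  0 → A
  i= 4: Y-L = 13 → N
  i= 5: A-X =  3 → D
  i= 6: E-I = 22 → W
  i= 7: L-Y = 13 → N
  i= 8: R-R =  0 → A
  i= 9: W-J = 13 → N
  i=10: D-A =  3 → D
  i=11: U-Y = 22 → W
  i=12: E-R = 13 → N
  i=13: D-D =  0 → A
  i=14: W-J = 13 → N
  i=15: H-E =  3 → D
  i=16: M-Q = 22 → W
  i=17: O-B = 13 → N
  i=18: S-S =  0 → A
  i=19: K-X = 13 → N
  i=20: E-B =  3 → D
  i=21: R-V = 22 → W
  i=22: Z-M = 13 → N
  i=23: G-G =  0 → A
  i=24: O-B = 13 → N
  shifts repeat with period 5: DWNAN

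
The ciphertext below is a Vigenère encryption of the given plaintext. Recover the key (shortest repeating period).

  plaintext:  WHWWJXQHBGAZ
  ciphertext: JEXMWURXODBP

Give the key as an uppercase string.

  i= 0: J-W = 13 → N
  i= 1: E-H = 23 → X
  i= 2: X-W =  1 → B
  i= 3: M-W = 16 → Q
  i= 4: W-J = 13 → N
  i= 5: U-X = 23 → X
  i= 6: R-Q =  1 → B
  i= 7: X-H = 16 → Q
  i= 8: O-B = 13 → N
  i= 9: D-G = 23 → X
  i=10: B-A =  1 → B
  i=11: P-Z = 16 → Q
  shifts repeat with period 4: NXBQ

NXBQ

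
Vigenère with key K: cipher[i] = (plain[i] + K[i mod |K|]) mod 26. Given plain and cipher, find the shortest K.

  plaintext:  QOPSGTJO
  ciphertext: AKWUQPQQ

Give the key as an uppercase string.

  i= 0: A-Q = 10 → K
  i= 1: K-O = 22 → W
  i= 2: W-P =  7 → H
  i= 3: U-S =  2 → C
  i= 4: Q-G = 10 → K
  i= 5: P-T = 22 → W
  i= 6: Q-J =  7 → H
  i= 7: Q-O =  2 → C
  shifts repeat with period 4: KWHC

KWHC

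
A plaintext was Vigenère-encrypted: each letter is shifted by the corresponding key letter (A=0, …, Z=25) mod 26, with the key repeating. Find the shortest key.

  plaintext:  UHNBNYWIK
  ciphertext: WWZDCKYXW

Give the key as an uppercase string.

  i= 0: W-U =  2 → C
  i= 1: W-H = 15 → P
  i= 2: Z-N = 12 → M
  i= 3: D-B =  2 → C
  i= 4: C-N = 15 → P
  i= 5: K-Y = 12 → M
  i= 6: Y-W =  2 → C
  i= 7: X-I = 15 → P
  i= 8: W-K = 12 → M
  shifts repeat with period 3: CPM

CPM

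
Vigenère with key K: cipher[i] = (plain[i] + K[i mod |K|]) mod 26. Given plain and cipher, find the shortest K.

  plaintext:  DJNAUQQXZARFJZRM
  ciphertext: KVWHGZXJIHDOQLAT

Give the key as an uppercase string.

  i= 0: K-D =  7 → H
  i= 1: V-J = 12 → M
  i= 2: W-N =  9 → J
  i= 3: H-A =  7 → H
  i= 4: G-U = 12 → M
  i= 5: Z-Q =  9 → J
  i= 6: X-Q =  7 → H
  i= 7: J-X = 12 → M
  i= 8: I-Z =  9 → J
  i= 9: H-A =  7 → H
  i=10: D-R = 12 → M
  i=11: O-F =  9 → J
  i=12: Q-J =  7 → H
  i=13: L-Z = 12 → M
  i=14: A-R =  9 → J
  i=15: T-M =  7 → H
  shifts repeat with period 3: HMJ

HMJ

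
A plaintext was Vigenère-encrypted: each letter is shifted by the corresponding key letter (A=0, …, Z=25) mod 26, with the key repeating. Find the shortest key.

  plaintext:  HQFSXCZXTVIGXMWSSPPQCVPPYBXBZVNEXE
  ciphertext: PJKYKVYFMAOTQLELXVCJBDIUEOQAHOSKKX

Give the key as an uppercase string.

ITFGNTZ

  i= 0: P-H =  8 → I
  i= 1: J-Q = 19 → T
  i= 2: K-F =  5 → F
  i= 3: Y-S =  6 → G
  i= 4: K-X = 13 → N
  i= 5: V-C = 19 → T
  i= 6: Y-Z = 25 → Z
  i= 7: F-X =  8 → I
  i= 8: M-T = 19 → T
  i= 9: A-V =  5 → F
  i=10: O-I =  6 → G
  i=11: T-G = 13 → N
  i=12: Q-X = 19 → T
  i=13: L-M = 25 → Z
  i=14: E-W =  8 → I
  i=15: L-S = 19 → T
  i=16: X-S =  5 → F
  i=17: V-P =  6 → G
  i=18: C-P = 13 → N
  i=19: J-Q = 19 → T
  i=20: B-C = 25 → Z
  i=21: D-V =  8 → I
  i=22: I-P = 19 → T
  i=23: U-P =  5 → F
  i=24: E-Y =  6 → G
  i=25: O-B = 13 → N
  i=26: Q-X = 19 → T
  i=27: A-B = 25 → Z
  i=28: H-Z =  8 → I
  i=29: O-V = 19 → T
  i=30: S-N =  5 → F
  i=31: K-E =  6 → G
  i=32: K-X = 13 → N
  i=33: X-E = 19 → T
  shifts repeat with period 7: ITFGNTZ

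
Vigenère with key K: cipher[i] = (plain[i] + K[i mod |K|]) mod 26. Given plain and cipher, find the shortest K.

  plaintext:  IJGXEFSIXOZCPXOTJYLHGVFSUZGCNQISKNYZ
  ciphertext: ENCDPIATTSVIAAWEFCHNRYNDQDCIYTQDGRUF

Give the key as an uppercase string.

WEWGLDIL

  i= 0: E-I = 22 → W
  i= 1: N-J =  4 → E
  i= 2: C-G = 22 → W
  i= 3: D-X =  6 → G
  i= 4: P-E = 11 → L
  i= 5: I-F =  3 → D
  i= 6: A-S =  8 → I
  i= 7: T-I = 11 → L
  i= 8: T-X = 22 → W
  i= 9: S-O =  4 → E
  i=10: V-Z = 22 → W
  i=11: I-C =  6 → G
  i=12: A-P = 11 → L
  i=13: A-X =  3 → D
  i=14: W-O =  8 → I
  i=15: E-T = 11 → L
  i=16: F-J = 22 → W
  i=17: C-Y =  4 → E
  i=18: H-L = 22 → W
  i=19: N-H =  6 → G
  i=20: R-G = 11 → L
  i=21: Y-V =  3 → D
  i=22: N-F =  8 → I
  i=23: D-S = 11 → L
  i=24: Q-U = 22 → W
  i=25: D-Z =  4 → E
  i=26: C-G = 22 → W
  i=27: I-C =  6 → G
  i=28: Y-N = 11 → L
  i=29: T-Q =  3 → D
  i=30: Q-I =  8 → I
  i=31: D-S = 11 → L
  i=32: G-K = 22 → W
  i=33: R-N =  4 → E
  i=34: U-Y = 22 → W
  i=35: F-Z =  6 → G
  shifts repeat with period 8: WEWGLDIL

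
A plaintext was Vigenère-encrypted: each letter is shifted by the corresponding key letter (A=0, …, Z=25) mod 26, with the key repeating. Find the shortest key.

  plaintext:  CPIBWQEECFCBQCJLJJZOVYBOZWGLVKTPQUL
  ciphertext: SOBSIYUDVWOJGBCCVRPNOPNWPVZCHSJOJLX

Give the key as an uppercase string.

QZTRMI

  i= 0: S-C = 16 → Q
  i= 1: O-P = 25 → Z
  i= 2: B-I = 19 → T
  i= 3: S-B = 17 → R
  i= 4: I-W = 12 → M
  i= 5: Y-Q =  8 → I
  i= 6: U-E = 16 → Q
  i= 7: D-E = 25 → Z
  i= 8: V-C = 19 → T
  i= 9: W-F = 17 → R
  i=10: O-C = 12 → M
  i=11: J-B =  8 → I
  i=12: G-Q = 16 → Q
  i=13: B-C = 25 → Z
  i=14: C-J = 19 → T
  i=15: C-L = 17 → R
  i=16: V-J = 12 → M
  i=17: R-J =  8 → I
  i=18: P-Z = 16 → Q
  i=19: N-O = 25 → Z
  i=20: O-V = 19 → T
  i=21: P-Y = 17 → R
  i=22: N-B = 12 → M
  i=23: W-O =  8 → I
  i=24: P-Z = 16 → Q
  i=25: V-W = 25 → Z
  i=26: Z-G = 19 → T
  i=27: C-L = 17 → R
  i=28: H-V = 12 → M
  i=29: S-K =  8 → I
  i=30: J-T = 16 → Q
  i=31: O-P = 25 → Z
  i=32: J-Q = 19 → T
  i=33: L-U = 17 → R
  i=34: X-L = 12 → M
  shifts repeat with period 6: QZTRMI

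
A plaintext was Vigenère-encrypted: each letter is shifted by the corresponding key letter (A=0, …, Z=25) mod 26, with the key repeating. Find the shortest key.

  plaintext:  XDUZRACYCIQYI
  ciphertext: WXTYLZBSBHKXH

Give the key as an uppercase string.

  i= 0: W-X = 25 → Z
  i= 1: X-D = 20 → U
  i= 2: T-U = 25 → Z
  i= 3: Y-Z = 25 → Z
  i= 4: L-R = 20 → U
  i= 5: Z-A = 25 → Z
  i= 6: B-C = 25 → Z
  i= 7: S-Y = 20 → U
  i= 8: B-C = 25 → Z
  i= 9: H-I = 25 → Z
  i=10: K-Q = 20 → U
  i=11: X-Y = 25 → Z
  i=12: H-I = 25 → Z
  shifts repeat with period 3: ZUZ

ZUZ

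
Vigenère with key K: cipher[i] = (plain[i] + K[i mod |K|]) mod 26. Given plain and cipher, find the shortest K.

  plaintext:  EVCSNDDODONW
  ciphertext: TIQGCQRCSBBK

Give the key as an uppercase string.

  i= 0: T-E = 15 → P
  i= 1: I-V = 13 → N
  i= 2: Q-C = 14 → O
  i= 3: G-S = 14 → O
  i= 4: C-N = 15 → P
  i= 5: Q-D = 13 → N
  i= 6: R-D = 14 → O
  i= 7: C-O = 14 → O
  i= 8: S-D = 15 → P
  i= 9: B-O = 13 → N
  i=10: B-N = 14 → O
  i=11: K-W = 14 → O
  shifts repeat with period 4: PNOO

PNOO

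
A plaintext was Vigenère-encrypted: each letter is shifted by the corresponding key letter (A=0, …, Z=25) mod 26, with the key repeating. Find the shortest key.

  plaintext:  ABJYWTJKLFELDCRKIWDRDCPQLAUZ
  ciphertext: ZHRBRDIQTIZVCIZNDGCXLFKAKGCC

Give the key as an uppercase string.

ZGIDVK

  i= 0: Z-A = 25 → Z
  i= 1: H-B =  6 → G
  i= 2: R-J =  8 → I
  i= 3: B-Y =  3 → D
  i= 4: R-W = 21 → V
  i= 5: D-T = 10 → K
  i= 6: I-J = 25 → Z
  i= 7: Q-K =  6 → G
  i= 8: T-L =  8 → I
  i= 9: I-F =  3 → D
  i=10: Z-E = 21 → V
  i=11: V-L = 10 → K
  i=12: C-D = 25 → Z
  i=13: I-C =  6 → G
  i=14: Z-R =  8 → I
  i=15: N-K =  3 → D
  i=16: D-I = 21 → V
  i=17: G-W = 10 → K
  i=18: C-D = 25 → Z
  i=19: X-R =  6 → G
  i=20: L-D =  8 → I
  i=21: F-C =  3 → D
  i=22: K-P = 21 → V
  i=23: A-Q = 10 → K
  i=24: K-L = 25 → Z
  i=25: G-A =  6 → G
  i=26: C-U =  8 → I
  i=27: C-Z =  3 → D
  shifts repeat with period 6: ZGIDVK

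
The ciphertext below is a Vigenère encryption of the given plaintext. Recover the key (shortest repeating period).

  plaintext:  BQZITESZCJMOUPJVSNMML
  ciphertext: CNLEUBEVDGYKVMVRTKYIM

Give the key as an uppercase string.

  i= 0: C-B =  1 → B
  i= 1: N-Q = 23 → X
  i= 2: L-Z = 12 → M
  i= 3: E-I = 22 → W
  i= 4: U-T =  1 → B
  i= 5: B-E = 23 → X
  i= 6: E-S = 12 → M
  i= 7: V-Z = 22 → W
  i= 8: D-C =  1 → B
  i= 9: G-J = 23 → X
  i=10: Y-M = 12 → M
  i=11: K-O = 22 → W
  i=12: V-U =  1 → B
  i=13: M-P = 23 → X
  i=14: V-J = 12 → M
  i=15: R-V = 22 → W
  i=16: T-S =  1 → B
  i=17: K-N = 23 → X
  i=18: Y-M = 12 → M
  i=19: I-M = 22 → W
  i=20: M-L =  1 → B
  shifts repeat with period 4: BXMW

BXMW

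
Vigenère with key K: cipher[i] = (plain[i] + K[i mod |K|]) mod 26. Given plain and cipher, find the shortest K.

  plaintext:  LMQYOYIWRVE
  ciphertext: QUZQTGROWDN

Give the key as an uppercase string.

  i= 0: Q-L =  5 → F
  i= 1: U-M =  8 → I
  i= 2: Z-Q =  9 → J
  i= 3: Q-Y = 18 → S
  i= 4: T-O =  5 → F
  i= 5: G-Y =  8 → I
  i= 6: R-I =  9 → J
  i= 7: O-W = 18 → S
  i= 8: W-R =  5 → F
  i= 9: D-V =  8 → I
  i=10: N-E =  9 → J
  shifts repeat with period 4: FIJS

FIJS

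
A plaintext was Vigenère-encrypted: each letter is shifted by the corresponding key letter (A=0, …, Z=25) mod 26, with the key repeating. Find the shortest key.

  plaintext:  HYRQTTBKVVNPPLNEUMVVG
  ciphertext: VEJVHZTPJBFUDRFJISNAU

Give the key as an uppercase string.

  i= 0: V-H = 14 → O
  i= 1: E-Y =  6 → G
  i= 2: J-R = 18 → S
  i= 3: V-Q =  5 → F
  i= 4: H-T = 14 → O
  i= 5: Z-T =  6 → G
  i= 6: T-B = 18 → S
  i= 7: P-K =  5 → F
  i= 8: J-V = 14 → O
  i= 9: B-V =  6 → G
  i=10: F-N = 18 → S
  i=11: U-P =  5 → F
  i=12: D-P = 14 → O
  i=13: R-L =  6 → G
  i=14: F-N = 18 → S
  i=15: J-E =  5 → F
  i=16: I-U = 14 → O
  i=17: S-M =  6 → G
  i=18: N-V = 18 → S
  i=19: A-V =  5 → F
  i=20: U-G = 14 → O
  shifts repeat with period 4: OGSF

OGSF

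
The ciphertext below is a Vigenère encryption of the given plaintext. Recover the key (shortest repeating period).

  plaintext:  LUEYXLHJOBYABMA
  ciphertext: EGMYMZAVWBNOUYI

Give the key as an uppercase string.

  i= 0: E-L = 19 → T
  i= 1: G-U = 12 → M
  i= 2: M-E =  8 → I
  i= 3: Y-Y =  0 → A
  i= 4: M-X = 15 → P
  i= 5: Z-L = 14 → O
  i= 6: A-H = 19 → T
  i= 7: V-J = 12 → M
  i= 8: W-O =  8 → I
  i= 9: B-B =  0 → A
  i=10: N-Y = 15 → P
  i=11: O-A = 14 → O
  i=12: U-B = 19 → T
  i=13: Y-M = 12 → M
  i=14: I-A =  8 → I
  shifts repeat with period 6: TMIAPO

TMIAPO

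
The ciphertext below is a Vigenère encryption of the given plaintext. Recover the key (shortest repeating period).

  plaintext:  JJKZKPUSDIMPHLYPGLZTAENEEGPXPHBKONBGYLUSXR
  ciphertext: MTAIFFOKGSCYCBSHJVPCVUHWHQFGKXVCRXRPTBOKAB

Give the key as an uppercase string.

DKQJVQUS

  i= 0: M-J =  3 → D
  i= 1: T-J = 10 → K
  i= 2: A-K = 16 → Q
  i= 3: I-Z =  9 → J
  i= 4: F-K = 21 → V
  i= 5: F-P = 16 → Q
  i= 6: O-U = 20 → U
  i= 7: K-S = 18 → S
  i= 8: G-D =  3 → D
  i= 9: S-I = 10 → K
  i=10: C-M = 16 → Q
  i=11: Y-P =  9 → J
  i=12: C-H = 21 → V
  i=13: B-L = 16 → Q
  i=14: S-Y = 20 → U
  i=15: H-P = 18 → S
  i=16: J-G =  3 → D
  i=17: V-L = 10 → K
  i=18: P-Z = 16 → Q
  i=19: C-T =  9 → J
  i=20: V-A = 21 → V
  i=21: U-E = 16 → Q
  i=22: H-N = 20 → U
  i=23: W-E = 18 → S
  i=24: H-E =  3 → D
  i=25: Q-G = 10 → K
  i=26: F-P = 16 → Q
  i=27: G-X =  9 → J
  i=28: K-P = 21 → V
  i=29: X-H = 16 → Q
  i=30: V-B = 20 → U
  i=31: C-K = 18 → S
  i=32: R-O =  3 → D
  i=33: X-N = 10 → K
  i=34: R-B = 16 → Q
  i=35: P-G =  9 → J
  i=36: T-Y = 21 → V
  i=37: B-L = 16 → Q
  i=38: O-U = 20 → U
  i=39: K-S = 18 → S
  i=40: A-X =  3 → D
  i=41: B-R = 10 → K
  shifts repeat with period 8: DKQJVQUS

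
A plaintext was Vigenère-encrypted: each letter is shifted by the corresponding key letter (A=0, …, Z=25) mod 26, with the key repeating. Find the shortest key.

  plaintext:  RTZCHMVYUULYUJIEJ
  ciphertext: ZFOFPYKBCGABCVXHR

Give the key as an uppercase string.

IMPD

  i= 0: Z-R =  8 → I
  i= 1: F-T = 12 → M
  i= 2: O-Z = 15 → P
  i= 3: F-C =  3 → D
  i= 4: P-H =  8 → I
  i= 5: Y-M = 12 → M
  i= 6: K-V = 15 → P
  i= 7: B-Y =  3 → D
  i= 8: C-U =  8 → I
  i= 9: G-U = 12 → M
  i=10: A-L = 15 → P
  i=11: B-Y =  3 → D
  i=12: C-U =  8 → I
  i=13: V-J = 12 → M
  i=14: X-I = 15 → P
  i=15: H-E =  3 → D
  i=16: R-J =  8 → I
  shifts repeat with period 4: IMPD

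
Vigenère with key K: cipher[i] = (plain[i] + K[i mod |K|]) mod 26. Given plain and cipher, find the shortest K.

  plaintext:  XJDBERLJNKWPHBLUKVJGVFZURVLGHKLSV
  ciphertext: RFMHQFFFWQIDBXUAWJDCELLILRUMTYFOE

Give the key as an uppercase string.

UWJGMO

  i= 0: R-X = 20 → U
  i= 1: F-J = 22 → W
  i= 2: M-D =  9 → J
  i= 3: H-B =  6 → G
  i= 4: Q-E = 12 → M
  i= 5: F-R = 14 → O
  i= 6: F-L = 20 → U
  i= 7: F-J = 22 → W
  i= 8: W-N =  9 → J
  i= 9: Q-K =  6 → G
  i=10: I-W = 12 → M
  i=11: D-P = 14 → O
  i=12: B-H = 20 → U
  i=13: X-B = 22 → W
  i=14: U-L =  9 → J
  i=15: A-U =  6 → G
  i=16: W-K = 12 → M
  i=17: J-V = 14 → O
  i=18: D-J = 20 → U
  i=19: C-G = 22 → W
  i=20: E-V =  9 → J
  i=21: L-F =  6 → G
  i=22: L-Z = 12 → M
  i=23: I-U = 14 → O
  i=24: L-R = 20 → U
  i=25: R-V = 22 → W
  i=26: U-L =  9 → J
  i=27: M-G =  6 → G
  i=28: T-H = 12 → M
  i=29: Y-K = 14 → O
  i=30: F-L = 20 → U
  i=31: O-S = 22 → W
  i=32: E-V =  9 → J
  shifts repeat with period 6: UWJGMO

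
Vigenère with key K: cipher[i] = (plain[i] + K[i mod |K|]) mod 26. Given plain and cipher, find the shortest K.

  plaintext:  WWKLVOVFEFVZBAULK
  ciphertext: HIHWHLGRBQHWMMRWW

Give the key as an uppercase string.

  i= 0: H-W = 11 → L
  i= 1: I-W = 12 → M
  i= 2: H-K = 23 → X
  i= 3: W-L = 11 → L
  i= 4: H-V = 12 → M
  i= 5: L-O = 23 → X
  i= 6: G-V = 11 → L
  i= 7: R-F = 12 → M
  i= 8: B-E = 23 → X
  i= 9: Q-F = 11 → L
  i=10: H-V = 12 → M
  i=11: W-Z = 23 → X
  i=12: M-B = 11 → L
  i=13: M-A = 12 → M
  i=14: R-U = 23 → X
  i=15: W-L = 11 → L
  i=16: W-K = 12 → M
  shifts repeat with period 3: LMX

LMX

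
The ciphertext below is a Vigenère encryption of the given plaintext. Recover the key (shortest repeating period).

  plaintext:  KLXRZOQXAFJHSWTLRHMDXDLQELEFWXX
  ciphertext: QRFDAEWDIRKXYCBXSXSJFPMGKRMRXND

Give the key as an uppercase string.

GGIMBQ

  i= 0: Q-K =  6 → G
  i= 1: R-L =  6 → G
  i= 2: F-X =  8 → I
  i= 3: D-R = 12 → M
  i= 4: A-Z =  1 → B
  i= 5: E-O = 16 → Q
  i= 6: W-Q =  6 → G
  i= 7: D-X =  6 → G
  i= 8: I-A =  8 → I
  i= 9: R-F = 12 → M
  i=10: K-J =  1 → B
  i=11: X-H = 16 → Q
  i=12: Y-S =  6 → G
  i=13: C-W =  6 → G
  i=14: B-T =  8 → I
  i=15: X-L = 12 → M
  i=16: S-R =  1 → B
  i=17: X-H = 16 → Q
  i=18: S-M =  6 → G
  i=19: J-D =  6 → G
  i=20: F-X =  8 → I
  i=21: P-D = 12 → M
  i=22: M-L =  1 → B
  i=23: G-Q = 16 → Q
  i=24: K-E =  6 → G
  i=25: R-L =  6 → G
  i=26: M-E =  8 → I
  i=27: R-F = 12 → M
  i=28: X-W =  1 → B
  i=29: N-X = 16 → Q
  i=30: D-X =  6 → G
  shifts repeat with period 6: GGIMBQ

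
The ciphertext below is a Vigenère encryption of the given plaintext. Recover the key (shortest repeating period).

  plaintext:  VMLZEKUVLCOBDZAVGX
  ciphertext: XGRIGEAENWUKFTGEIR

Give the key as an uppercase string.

CUGJ

  i= 0: X-V =  2 → C
  i= 1: G-M = 20 → U
  i= 2: R-L =  6 → G
  i= 3: I-Z =  9 → J
  i= 4: G-E =  2 → C
  i= 5: E-K = 20 → U
  i= 6: A-U =  6 → G
  i= 7: E-V =  9 → J
  i= 8: N-L =  2 → C
  i= 9: W-C = 20 → U
  i=10: U-O =  6 → G
  i=11: K-B =  9 → J
  i=12: F-D =  2 → C
  i=13: T-Z = 20 → U
  i=14: G-A =  6 → G
  i=15: E-V =  9 → J
  i=16: I-G =  2 → C
  i=17: R-X = 20 → U
  shifts repeat with period 4: CUGJ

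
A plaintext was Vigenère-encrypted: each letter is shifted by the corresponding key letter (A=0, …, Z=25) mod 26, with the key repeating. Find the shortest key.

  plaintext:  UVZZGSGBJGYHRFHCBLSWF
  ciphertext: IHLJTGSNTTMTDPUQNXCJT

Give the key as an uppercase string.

  i= 0: I-U = 14 → O
  i= 1: H-V = 12 → M
  i= 2: L-Z = 12 → M
  i= 3: J-Z = 10 → K
  i= 4: T-G = 13 → N
  i= 5: G-S = 14 → O
  i= 6: S-G = 12 → M
  i= 7: N-B = 12 → M
  i= 8: T-J = 10 → K
  i= 9: T-G = 13 → N
  i=10: M-Y = 14 → O
  i=11: T-H = 12 → M
  i=12: D-R = 12 → M
  i=13: P-F = 10 → K
  i=14: U-H = 13 → N
  i=15: Q-C = 14 → O
  i=16: N-B = 12 → M
  i=17: X-L = 12 → M
  i=18: C-S = 10 → K
  i=19: J-W = 13 → N
  i=20: T-F = 14 → O
  shifts repeat with period 5: OMMKN

OMMKN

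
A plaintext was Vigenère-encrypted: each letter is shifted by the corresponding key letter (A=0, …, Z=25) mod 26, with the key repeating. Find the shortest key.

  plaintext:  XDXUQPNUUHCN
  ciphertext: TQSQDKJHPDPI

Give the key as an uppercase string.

  i= 0: T-X = 22 → W
  i= 1: Q-D = 13 → N
  i= 2: S-X = 21 → V
  i= 3: Q-U = 22 → W
  i= 4: D-Q = 13 → N
  i= 5: K-P = 21 → V
  i= 6: J-N = 22 → W
  i= 7: H-U = 13 → N
  i= 8: P-U = 21 → V
  i= 9: D-H = 22 → W
  i=10: P-C = 13 → N
  i=11: I-N = 21 → V
  shifts repeat with period 3: WNV

WNV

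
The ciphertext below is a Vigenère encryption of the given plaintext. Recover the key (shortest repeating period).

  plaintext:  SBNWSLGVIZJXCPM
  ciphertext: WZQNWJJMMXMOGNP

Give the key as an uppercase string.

EYDR

  i= 0: W-S =  4 → E
  i= 1: Z-B = 24 → Y
  i= 2: Q-N =  3 → D
  i= 3: N-W = 17 → R
  i= 4: W-S =  4 → E
  i= 5: J-L = 24 → Y
  i= 6: J-G =  3 → D
  i= 7: M-V = 17 → R
  i= 8: M-I =  4 → E
  i= 9: X-Z = 24 → Y
  i=10: M-J =  3 → D
  i=11: O-X = 17 → R
  i=12: G-C =  4 → E
  i=13: N-P = 24 → Y
  i=14: P-M =  3 → D
  shifts repeat with period 4: EYDR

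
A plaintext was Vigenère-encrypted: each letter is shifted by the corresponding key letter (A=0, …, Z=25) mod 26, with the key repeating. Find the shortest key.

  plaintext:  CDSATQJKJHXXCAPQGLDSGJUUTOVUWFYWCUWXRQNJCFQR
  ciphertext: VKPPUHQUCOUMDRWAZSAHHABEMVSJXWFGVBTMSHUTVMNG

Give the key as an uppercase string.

  i= 0: V-C = 19 → T
  i= 1: K-D =  7 → H
  i= 2: P-S = 23 → X
  i= 3: P-A = 15 → P
  i= 4: U-T =  1 → B
  i= 5: H-Q = 17 → R
  i= 6: Q-J =  7 → H
  i= 7: U-K = 10 → K
  i= 8: C-J = 19 → T
  i= 9: O-H =  7 → H
  i=10: U-X = 23 → X
  i=11: M-X = 15 → P
  i=12: D-C =  1 → B
  i=13: R-A = 17 → R
  i=14: W-P =  7 → H
  i=15: A-Q = 10 → K
  i=16: Z-G = 19 → T
  i=17: S-L =  7 → H
  i=18: A-D = 23 → X
  i=19: H-S = 15 → P
  i=20: H-G =  1 → B
  i=21: A-J = 17 → R
  i=22: B-U =  7 → H
  i=23: E-U = 10 → K
  i=24: M-T = 19 → T
  i=25: V-O =  7 → H
  i=26: S-V = 23 → X
  i=27: J-U = 15 → P
  i=28: X-W =  1 → B
  i=29: W-F = 17 → R
  i=30: F-Y =  7 → H
  i=31: G-W = 10 → K
  i=32: V-C = 19 → T
  i=33: B-U =  7 → H
  i=34: T-W = 23 → X
  i=35: M-X = 15 → P
  i=36: S-R =  1 → B
  i=37: H-Q = 17 → R
  i=38: U-N =  7 → H
  i=39: T-J = 10 → K
  i=40: V-C = 19 → T
  i=41: M-F =  7 → H
  i=42: N-Q = 23 → X
  i=43: G-R = 15 → P
  shifts repeat with period 8: THXPBRHK

THXPBRHK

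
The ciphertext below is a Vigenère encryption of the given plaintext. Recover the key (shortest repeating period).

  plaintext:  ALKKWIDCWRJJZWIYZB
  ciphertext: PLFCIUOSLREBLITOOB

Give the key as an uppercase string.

PAVSMMLQ

  i= 0: P-A = 15 → P
  i= 1: L-L =  0 → A
  i= 2: F-K = 21 → V
  i= 3: C-K = 18 → S
  i= 4: I-W = 12 → M
  i= 5: U-I = 12 → M
  i= 6: O-D = 11 → L
  i= 7: S-C = 16 → Q
  i= 8: L-W = 15 → P
  i= 9: R-R =  0 → A
  i=10: E-J = 21 → V
  i=11: B-J = 18 → S
  i=12: L-Z = 12 → M
  i=13: I-W = 12 → M
  i=14: T-I = 11 → L
  i=15: O-Y = 16 → Q
  i=16: O-Z = 15 → P
  i=17: B-B =  0 → A
  shifts repeat with period 8: PAVSMMLQ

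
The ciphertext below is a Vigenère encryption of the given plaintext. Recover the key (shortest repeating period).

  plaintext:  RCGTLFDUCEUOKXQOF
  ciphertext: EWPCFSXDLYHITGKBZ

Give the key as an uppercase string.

  i= 0: E-R = 13 → N
  i= 1: W-C = 20 → U
  i= 2: P-G =  9 → J
  i= 3: C-T =  9 → J
  i= 4: F-L = 20 → U
  i= 5: S-F = 13 → N
  i= 6: X-D = 20 → U
  i= 7: D-U =  9 → J
  i= 8: L-C =  9 → J
  i= 9: Y-E = 20 → U
  i=10: H-U = 13 → N
  i=11: I-O = 20 → U
  i=12: T-K =  9 → J
  i=13: G-X =  9 → J
  i=14: K-Q = 20 → U
  i=15: B-O = 13 → N
  i=16: Z-F = 20 → U
  shifts repeat with period 5: NUJJU

NUJJU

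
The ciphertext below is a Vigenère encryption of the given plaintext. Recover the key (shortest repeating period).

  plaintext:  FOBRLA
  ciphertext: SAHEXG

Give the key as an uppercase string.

  i= 0: S-F = 13 → N
  i= 1: A-O = 12 → M
  i= 2: H-B =  6 → G
  i= 3: E-R = 13 → N
  i= 4: X-L = 12 → M
  i= 5: G-A =  6 → G
  shifts repeat with period 3: NMG

NMG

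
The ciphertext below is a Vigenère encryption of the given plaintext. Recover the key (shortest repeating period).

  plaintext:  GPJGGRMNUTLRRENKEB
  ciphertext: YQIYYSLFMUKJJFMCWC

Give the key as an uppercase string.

SBZS

  i= 0: Y-G = 18 → S
  i= 1: Q-P =  1 → B
  i= 2: I-J = 25 → Z
  i= 3: Y-G = 18 → S
  i= 4: Y-G = 18 → S
  i= 5: S-R =  1 → B
  i= 6: L-M = 25 → Z
  i= 7: F-N = 18 → S
  i= 8: M-U = 18 → S
  i= 9: U-T =  1 → B
  i=10: K-L = 25 → Z
  i=11: J-R = 18 → S
  i=12: J-R = 18 → S
  i=13: F-E =  1 → B
  i=14: M-N = 25 → Z
  i=15: C-K = 18 → S
  i=16: W-E = 18 → S
  i=17: C-B =  1 → B
  shifts repeat with period 4: SBZS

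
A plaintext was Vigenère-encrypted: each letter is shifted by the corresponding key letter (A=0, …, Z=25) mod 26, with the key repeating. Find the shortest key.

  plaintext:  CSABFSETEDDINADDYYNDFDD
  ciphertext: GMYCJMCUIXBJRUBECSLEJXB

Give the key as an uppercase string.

  i= 0: G-C =  4 → E
  i= 1: M-S = 20 → U
  i= 2: Y-A = 24 → Y
  i= 3: C-B =  1 → B
  i= 4: J-F =  4 → E
  i= 5: M-S = 20 → U
  i= 6: C-E = 24 → Y
  i= 7: U-T =  1 → B
  i= 8: I-E =  4 → E
  i= 9: X-D = 20 → U
  i=10: B-D = 24 → Y
  i=11: J-I =  1 → B
  i=12: R-N =  4 → E
  i=13: U-A = 20 → U
  i=14: B-D = 24 → Y
  i=15: E-D =  1 → B
  i=16: C-Y =  4 → E
  i=17: S-Y = 20 → U
  i=18: L-N = 24 → Y
  i=19: E-D =  1 → B
  i=20: J-F =  4 → E
  i=21: X-D = 20 → U
  i=22: B-D = 24 → Y
  shifts repeat with period 4: EUYB

EUYB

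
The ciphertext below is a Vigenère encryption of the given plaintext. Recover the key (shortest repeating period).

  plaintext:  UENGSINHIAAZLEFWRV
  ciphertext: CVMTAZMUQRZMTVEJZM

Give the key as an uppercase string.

IRZN

  i= 0: C-U =  8 → I
  i= 1: V-E = 17 → R
  i= 2: M-N = 25 → Z
  i= 3: T-G = 13 → N
  i= 4: A-S =  8 → I
  i= 5: Z-I = 17 → R
  i= 6: M-N = 25 → Z
  i= 7: U-H = 13 → N
  i= 8: Q-I =  8 → I
  i= 9: R-A = 17 → R
  i=10: Z-A = 25 → Z
  i=11: M-Z = 13 → N
  i=12: T-L =  8 → I
  i=13: V-E = 17 → R
  i=14: E-F = 25 → Z
  i=15: J-W = 13 → N
  i=16: Z-R =  8 → I
  i=17: M-V = 17 → R
  shifts repeat with period 4: IRZN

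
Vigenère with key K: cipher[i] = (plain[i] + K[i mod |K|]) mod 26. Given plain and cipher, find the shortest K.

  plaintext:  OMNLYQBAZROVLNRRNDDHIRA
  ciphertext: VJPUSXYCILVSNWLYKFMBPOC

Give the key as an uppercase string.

  i= 0: V-O =  7 → H
  i= 1: J-M = 23 → X
  i= 2: P-N =  2 → C
  i= 3: U-L =  9 → J
  i= 4: S-Y = 20 → U
  i= 5: X-Q =  7 → H
  i= 6: Y-B = 23 → X
  i= 7: C-A =  2 → C
  i= 8: I-Z =  9 → J
  i= 9: L-R = 20 → U
  i=10: V-O =  7 → H
  i=11: S-V = 23 → X
  i=12: N-L =  2 → C
  i=13: W-N =  9 → J
  i=14: L-R = 20 → U
  i=15: Y-R =  7 → H
  i=16: K-N = 23 → X
  i=17: F-D =  2 → C
  i=18: M-D =  9 → J
  i=19: B-H = 20 → U
  i=20: P-I =  7 → H
  i=21: O-R = 23 → X
  i=22: C-A =  2 → C
  shifts repeat with period 5: HXCJU

HXCJU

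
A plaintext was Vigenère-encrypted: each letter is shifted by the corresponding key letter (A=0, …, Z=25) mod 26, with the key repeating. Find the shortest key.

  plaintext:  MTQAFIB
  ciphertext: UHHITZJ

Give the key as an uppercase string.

IOR

  i= 0: U-M =  8 → I
  i= 1: H-T = 14 → O
  i= 2: H-Q = 17 → R
  i= 3: I-A =  8 → I
  i= 4: T-F = 14 → O
  i= 5: Z-I = 17 → R
  i= 6: J-B =  8 → I
  shifts repeat with period 3: IOR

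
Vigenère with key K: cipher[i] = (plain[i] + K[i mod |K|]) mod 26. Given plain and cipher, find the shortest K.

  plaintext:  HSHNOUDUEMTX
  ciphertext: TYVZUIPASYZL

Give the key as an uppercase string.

  i= 0: T-H = 12 → M
  i= 1: Y-S =  6 → G
  i= 2: V-H = 14 → O
  i= 3: Z-N = 12 → M
  i= 4: U-O =  6 → G
  i= 5: I-U = 14 → O
  i= 6: P-D = 12 → M
  i= 7: A-U =  6 → G
  i= 8: S-E = 14 → O
  i= 9: Y-M = 12 → M
  i=10: Z-T =  6 → G
  i=11: L-X = 14 → O
  shifts repeat with period 3: MGO

MGO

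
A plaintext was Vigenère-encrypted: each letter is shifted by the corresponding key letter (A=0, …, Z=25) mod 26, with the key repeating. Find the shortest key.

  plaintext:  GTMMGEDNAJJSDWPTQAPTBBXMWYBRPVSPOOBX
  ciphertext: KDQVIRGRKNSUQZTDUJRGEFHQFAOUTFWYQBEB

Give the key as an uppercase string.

EKEJCND

  i= 0: K-G =  4 → E
  i= 1: D-T = 10 → K
  i= 2: Q-M =  4 → E
  i= 3: V-M =  9 → J
  i= 4: I-G =  2 → C
  i= 5: R-E = 13 → N
  i= 6: G-D =  3 → D
  i= 7: R-N =  4 → E
  i= 8: K-A = 10 → K
  i= 9: N-J =  4 → E
  i=10: S-J =  9 → J
  i=11: U-S =  2 → C
  i=12: Q-D = 13 → N
  i=13: Z-W =  3 → D
  i=14: T-P =  4 → E
  i=15: D-T = 10 → K
  i=16: U-Q =  4 → E
  i=17: J-A =  9 → J
  i=18: R-P =  2 → C
  i=19: G-T = 13 → N
  i=20: E-B =  3 → D
  i=21: F-B =  4 → E
  i=22: H-X = 10 → K
  i=23: Q-M =  4 → E
  i=24: F-W =  9 → J
  i=25: A-Y =  2 → C
  i=26: O-B = 13 → N
  i=27: U-R =  3 → D
  i=28: T-P =  4 → E
  i=29: F-V = 10 → K
  i=30: W-S =  4 → E
  i=31: Y-P =  9 → J
  i=32: Q-O =  2 → C
  i=33: B-O = 13 → N
  i=34: E-B =  3 → D
  i=35: B-X =  4 → E
  shifts repeat with period 7: EKEJCND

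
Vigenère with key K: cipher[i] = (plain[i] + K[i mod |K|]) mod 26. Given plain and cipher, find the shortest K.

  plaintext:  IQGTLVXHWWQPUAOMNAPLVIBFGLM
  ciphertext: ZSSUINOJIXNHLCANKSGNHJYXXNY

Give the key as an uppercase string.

  i= 0: Z-I = 17 → R
  i= 1: S-Q =  2 → C
  i= 2: S-G = 12 → M
  i= 3: U-T =  1 → B
  i= 4: I-L = 23 → X
  i= 5: N-V = 18 → S
  i= 6: O-X = 17 → R
  i= 7: J-H =  2 → C
  i= 8: I-W = 12 → M
  i= 9: X-W =  1 → B
  i=10: N-Q = 23 → X
  i=11: H-P = 18 → S
  i=12: L-U = 17 → R
  i=13: C-A =  2 → C
  i=14: A-O = 12 → M
  i=15: N-M =  1 → B
  i=16: K-N = 23 → X
  i=17: S-A = 18 → S
  i=18: G-P = 17 → R
  i=19: N-L =  2 → C
  i=20: H-V = 12 → M
  i=21: J-I =  1 → B
  i=22: Y-B = 23 → X
  i=23: X-F = 18 → S
  i=24: X-G = 17 → R
  i=25: N-L =  2 → C
  i=26: Y-M = 12 → M
  shifts repeat with period 6: RCMBXS

RCMBXS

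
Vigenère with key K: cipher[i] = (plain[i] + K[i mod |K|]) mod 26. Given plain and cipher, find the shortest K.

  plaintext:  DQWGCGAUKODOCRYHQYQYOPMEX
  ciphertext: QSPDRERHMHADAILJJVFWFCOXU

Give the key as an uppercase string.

NCTXPYR

  i= 0: Q-D = 13 → N
  i= 1: S-Q =  2 → C
  i= 2: P-W = 19 → T
  i= 3: D-G = 23 → X
  i= 4: R-C = 15 → P
  i= 5: E-G = 24 → Y
  i= 6: R-A = 17 → R
  i= 7: H-U = 13 → N
  i= 8: M-K =  2 → C
  i= 9: H-O = 19 → T
  i=10: A-D = 23 → X
  i=11: D-O = 15 → P
  i=12: A-C = 24 → Y
  i=13: I-R = 17 → R
  i=14: L-Y = 13 → N
  i=15: J-H =  2 → C
  i=16: J-Q = 19 → T
  i=17: V-Y = 23 → X
  i=18: F-Q = 15 → P
  i=19: W-Y = 24 → Y
  i=20: F-O = 17 → R
  i=21: C-P = 13 → N
  i=22: O-M =  2 → C
  i=23: X-E = 19 → T
  i=24: U-X = 23 → X
  shifts repeat with period 7: NCTXPYR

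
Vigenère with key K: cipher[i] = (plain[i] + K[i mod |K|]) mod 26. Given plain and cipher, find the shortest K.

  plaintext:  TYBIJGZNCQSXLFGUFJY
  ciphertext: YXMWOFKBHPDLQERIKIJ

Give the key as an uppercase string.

  i= 0: Y-T =  5 → F
  i= 1: X-Y = 25 → Z
  i= 2: M-B = 11 → L
  i= 3: W-I = 14 → O
  i= 4: O-J =  5 → F
  i= 5: F-G = 25 → Z
  i= 6: K-Z = 11 → L
  i= 7: B-N = 14 → O
  i= 8: H-C =  5 → F
  i= 9: P-Q = 25 → Z
  i=10: D-S = 11 → L
  i=11: L-X = 14 → O
  i=12: Q-L =  5 → F
  i=13: E-F = 25 → Z
  i=14: R-G = 11 → L
  i=15: I-U = 14 → O
  i=16: K-F =  5 → F
  i=17: I-J = 25 → Z
  i=18: J-Y = 11 → L
  shifts repeat with period 4: FZLO

FZLO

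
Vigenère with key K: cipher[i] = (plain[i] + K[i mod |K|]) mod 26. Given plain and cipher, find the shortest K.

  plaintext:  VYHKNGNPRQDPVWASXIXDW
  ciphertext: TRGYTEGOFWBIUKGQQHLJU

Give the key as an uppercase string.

  i= 0: T-V = 24 → Y
  i= 1: R-Y = 19 → T
  i= 2: G-H = 25 → Z
  i= 3: Y-K = 14 → O
  i= 4: T-N =  6 → G
  i= 5: E-G = 24 → Y
  i= 6: G-N = 19 → T
  i= 7: O-P = 25 → Z
  i= 8: F-R = 14 → O
  i= 9: W-Q =  6 → G
  i=10: B-D = 24 → Y
  i=11: I-P = 19 → T
  i=12: U-V = 25 → Z
  i=13: K-W = 14 → O
  i=14: G-A =  6 → G
  i=15: Q-S = 24 → Y
  i=16: Q-X = 19 → T
  i=17: H-I = 25 → Z
  i=18: L-X = 14 → O
  i=19: J-D =  6 → G
  i=20: U-W = 24 → Y
  shifts repeat with period 5: YTZOG

YTZOG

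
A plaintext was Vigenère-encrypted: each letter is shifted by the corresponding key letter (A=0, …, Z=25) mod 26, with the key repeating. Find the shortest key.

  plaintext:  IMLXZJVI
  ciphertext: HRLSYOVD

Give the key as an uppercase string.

  i= 0: H-I = 25 → Z
  i= 1: R-M =  5 → F
  i= 2: L-L =  0 → A
  i= 3: S-X = 21 → V
  i= 4: Y-Z = 25 → Z
  i= 5: O-J =  5 → F
  i= 6: V-V =  0 → A
  i= 7: D-I = 21 → V
  shifts repeat with period 4: ZFAV

ZFAV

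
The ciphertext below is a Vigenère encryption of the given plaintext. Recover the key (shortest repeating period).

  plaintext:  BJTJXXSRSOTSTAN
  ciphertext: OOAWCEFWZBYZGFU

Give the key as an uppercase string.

  i= 0: O-B = 13 → N
  i= 1: O-J =  5 → F
  i= 2: A-T =  7 → H
  i= 3: W-J = 13 → N
  i= 4: C-X =  5 → F
  i= 5: E-X =  7 → H
  i= 6: F-S = 13 → N
  i= 7: W-R =  5 → F
  i= 8: Z-S =  7 → H
  i= 9: B-O = 13 → N
  i=10: Y-T =  5 → F
  i=11: Z-S =  7 → H
  i=12: G-T = 13 → N
  i=13: F-A =  5 → F
  i=14: U-N =  7 → H
  shifts repeat with period 3: NFH

NFH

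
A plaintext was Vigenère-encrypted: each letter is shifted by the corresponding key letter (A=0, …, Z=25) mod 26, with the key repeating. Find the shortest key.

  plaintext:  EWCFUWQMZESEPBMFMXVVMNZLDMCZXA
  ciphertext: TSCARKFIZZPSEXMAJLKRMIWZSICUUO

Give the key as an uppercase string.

  i= 0: T-E = 15 → P
  i= 1: S-W = 22 → W
  i= 2: C-C =  0 → A
  i= 3: A-F = 21 → V
  i= 4: R-U = 23 → X
  i= 5: K-W = 14 → O
  i= 6: F-Q = 15 → P
  i= 7: I-M = 22 → W
  i= 8: Z-Z =  0 → A
  i= 9: Z-E = 21 → V
  i=10: P-S = 23 → X
  i=11: S-E = 14 → O
  i=12: E-P = 15 → P
  i=13: X-B = 22 → W
  i=14: M-M =  0 → A
  i=15: A-F = 21 → V
  i=16: J-M = 23 → X
  i=17: L-X = 14 → O
  i=18: K-V = 15 → P
  i=19: R-V = 22 → W
  i=20: M-M =  0 → A
  i=21: I-N = 21 → V
  i=22: W-Z = 23 → X
  i=23: Z-L = 14 → O
  i=24: S-D = 15 → P
  i=25: I-M = 22 → W
  i=26: C-C =  0 → A
  i=27: U-Z = 21 → V
  i=28: U-X = 23 → X
  i=29: O-A = 14 → O
  shifts repeat with period 6: PWAVXO

PWAVXO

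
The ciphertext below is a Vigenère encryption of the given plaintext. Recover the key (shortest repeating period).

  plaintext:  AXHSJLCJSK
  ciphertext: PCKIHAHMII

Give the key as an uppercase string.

PFDQY

  i= 0: P-A = 15 → P
  i= 1: C-X =  5 → F
  i= 2: K-H =  3 → D
  i= 3: I-S = 16 → Q
  i= 4: H-J = 24 → Y
  i= 5: A-L = 15 → P
  i= 6: H-C =  5 → F
  i= 7: M-J =  3 → D
  i= 8: I-S = 16 → Q
  i= 9: I-K = 24 → Y
  shifts repeat with period 5: PFDQY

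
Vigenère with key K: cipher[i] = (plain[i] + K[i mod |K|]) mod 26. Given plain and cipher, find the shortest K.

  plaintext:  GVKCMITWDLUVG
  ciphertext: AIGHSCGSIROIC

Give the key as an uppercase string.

UNWFG

  i= 0: A-G = 20 → U
  i= 1: I-V = 13 → N
  i= 2: G-K = 22 → W
  i= 3: H-C =  5 → F
  i= 4: S-M =  6 → G
  i= 5: C-I = 20 → U
  i= 6: G-T = 13 → N
  i= 7: S-W = 22 → W
  i= 8: I-D =  5 → F
  i= 9: R-L =  6 → G
  i=10: O-U = 20 → U
  i=11: I-V = 13 → N
  i=12: C-G = 22 → W
  shifts repeat with period 5: UNWFG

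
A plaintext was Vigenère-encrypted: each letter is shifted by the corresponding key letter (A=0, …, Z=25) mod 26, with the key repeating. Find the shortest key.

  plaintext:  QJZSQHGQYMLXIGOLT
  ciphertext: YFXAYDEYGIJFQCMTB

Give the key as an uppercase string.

  i= 0: Y-Q =  8 → I
  i= 1: F-J = 22 → W
  i= 2: X-Z = 24 → Y
  i= 3: A-S =  8 → I
  i= 4: Y-Q =  8 → I
  i= 5: D-H = 22 → W
  i= 6: E-G = 24 → Y
  i= 7: Y-Q =  8 → I
  i= 8: G-Y =  8 → I
  i= 9: I-M = 22 → W
  i=10: J-L = 24 → Y
  i=11: F-X =  8 → I
  i=12: Q-I =  8 → I
  i=13: C-G = 22 → W
  i=14: M-O = 24 → Y
  i=15: T-L =  8 → I
  i=16: B-T =  8 → I
  shifts repeat with period 4: IWYI

IWYI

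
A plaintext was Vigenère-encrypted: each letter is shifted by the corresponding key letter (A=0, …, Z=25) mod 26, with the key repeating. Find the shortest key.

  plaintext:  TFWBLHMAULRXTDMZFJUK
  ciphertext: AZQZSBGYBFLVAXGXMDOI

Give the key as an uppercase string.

  i= 0: A-T =  7 → H
  i= 1: Z-F = 20 → U
  i= 2: Q-W = 20 → U
  i= 3: Z-B = 24 → Y
  i= 4: S-L =  7 → H
  i= 5: B-H = 20 → U
  i= 6: G-M = 20 → U
  i= 7: Y-A = 24 → Y
  i= 8: B-U =  7 → H
  i= 9: F-L = 20 → U
  i=10: L-R = 20 → U
  i=11: V-X = 24 → Y
  i=12: A-T =  7 → H
  i=13: X-D = 20 → U
  i=14: G-M = 20 → U
  i=15: X-Z = 24 → Y
  i=16: M-F =  7 → H
  i=17: D-J = 20 → U
  i=18: O-U = 20 → U
  i=19: I-K = 24 → Y
  shifts repeat with period 4: HUUY

HUUY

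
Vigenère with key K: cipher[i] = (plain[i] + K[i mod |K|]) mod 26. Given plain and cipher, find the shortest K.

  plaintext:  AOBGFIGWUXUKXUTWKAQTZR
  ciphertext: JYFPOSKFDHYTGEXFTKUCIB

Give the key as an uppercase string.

JKEJ

  i= 0: J-A =  9 → J
  i= 1: Y-O = 10 → K
  i= 2: F-B =  4 → E
  i= 3: P-G =  9 → J
  i= 4: O-F =  9 → J
  i= 5: S-I = 10 → K
  i= 6: K-G =  4 → E
  i= 7: F-W =  9 → J
  i= 8: D-U =  9 → J
  i= 9: H-X = 10 → K
  i=10: Y-U =  4 → E
  i=11: T-K =  9 → J
  i=12: G-X =  9 → J
  i=13: E-U = 10 → K
  i=14: X-T =  4 → E
  i=15: F-W =  9 → J
  i=16: T-K =  9 → J
  i=17: K-A = 10 → K
  i=18: U-Q =  4 → E
  i=19: C-T =  9 → J
  i=20: I-Z =  9 → J
  i=21: B-R = 10 → K
  shifts repeat with period 4: JKEJ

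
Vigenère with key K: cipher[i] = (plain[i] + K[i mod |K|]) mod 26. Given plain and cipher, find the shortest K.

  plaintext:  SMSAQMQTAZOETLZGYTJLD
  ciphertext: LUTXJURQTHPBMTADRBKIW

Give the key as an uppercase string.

  i= 0: L-S = 19 → T
  i= 1: U-M =  8 → I
  i= 2: T-S =  1 → B
  i= 3: X-A = 23 → X
  i= 4: J-Q = 19 → T
  i= 5: U-M =  8 → I
  i= 6: R-Q =  1 → B
  i= 7: Q-T = 23 → X
  i= 8: T-A = 19 → T
  i= 9: H-Z =  8 → I
  i=10: P-O =  1 → B
  i=11: B-E = 23 → X
  i=12: M-T = 19 → T
  i=13: T-L =  8 → I
  i=14: A-Z =  1 → B
  i=15: D-G = 23 → X
  i=16: R-Y = 19 → T
  i=17: B-T =  8 → I
  i=18: K-J =  1 → B
  i=19: I-L = 23 → X
  i=20: W-D = 19 → T
  shifts repeat with period 4: TIBX

TIBX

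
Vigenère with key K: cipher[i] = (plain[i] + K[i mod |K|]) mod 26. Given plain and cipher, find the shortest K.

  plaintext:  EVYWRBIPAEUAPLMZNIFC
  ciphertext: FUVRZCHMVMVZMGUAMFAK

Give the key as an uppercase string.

BZXVI

  i= 0: F-E =  1 → B
  i= 1: U-V = 25 → Z
  i= 2: V-Y = 23 → X
  i= 3: R-W = 21 → V
  i= 4: Z-R =  8 → I
  i= 5: C-B =  1 → B
  i= 6: H-I = 25 → Z
  i= 7: M-P = 23 → X
  i= 8: V-A = 21 → V
  i= 9: M-E =  8 → I
  i=10: V-U =  1 → B
  i=11: Z-A = 25 → Z
  i=12: M-P = 23 → X
  i=13: G-L = 21 → V
  i=14: U-M =  8 → I
  i=15: A-Z =  1 → B
  i=16: M-N = 25 → Z
  i=17: F-I = 23 → X
  i=18: A-F = 21 → V
  i=19: K-C =  8 → I
  shifts repeat with period 5: BZXVI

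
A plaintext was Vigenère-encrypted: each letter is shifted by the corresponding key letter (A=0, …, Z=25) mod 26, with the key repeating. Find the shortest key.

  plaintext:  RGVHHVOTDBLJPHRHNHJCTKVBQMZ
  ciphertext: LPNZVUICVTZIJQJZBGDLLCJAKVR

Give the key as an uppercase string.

  i= 0: L-R = 20 → U
  i= 1: P-G =  9 → J
  i= 2: N-V = 18 → S
  i= 3: Z-H = 18 → S
  i= 4: V-H = 14 → O
  i= 5: U-V = 25 → Z
  i= 6: I-O = 20 → U
  i= 7: C-T =  9 → J
  i= 8: V-D = 18 → S
  i= 9: T-B = 18 → S
  i=10: Z-L = 14 → O
  i=11: I-J = 25 → Z
  i=12: J-P = 20 → U
  i=13: Q-H =  9 → J
  i=14: J-R = 18 → S
  i=15: Z-H = 18 → S
  i=16: B-N = 14 → O
  i=17: G-H = 25 → Z
  i=18: D-J = 20 → U
  i=19: L-C =  9 → J
  i=20: L-T = 18 → S
  i=21: C-K = 18 → S
  i=22: J-V = 14 → O
  i=23: A-B = 25 → Z
  i=24: K-Q = 20 → U
  i=25: V-M =  9 → J
  i=26: R-Z = 18 → S
  shifts repeat with period 6: UJSSOZ

UJSSOZ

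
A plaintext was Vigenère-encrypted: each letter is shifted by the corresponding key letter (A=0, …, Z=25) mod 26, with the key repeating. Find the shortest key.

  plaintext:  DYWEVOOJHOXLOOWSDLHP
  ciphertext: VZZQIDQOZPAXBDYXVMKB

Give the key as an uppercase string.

SBDMNPCF

  i= 0: V-D = 18 → S
  i= 1: Z-Y =  1 → B
  i= 2: Z-W =  3 → D
  i= 3: Q-E = 12 → M
  i= 4: I-V = 13 → N
  i= 5: D-O = 15 → P
  i= 6: Q-O =  2 → C
  i= 7: O-J =  5 → F
  i= 8: Z-H = 18 → S
  i= 9: P-O =  1 → B
  i=10: A-X =  3 → D
  i=11: X-L = 12 → M
  i=12: B-O = 13 → N
  i=13: D-O = 15 → P
  i=14: Y-W =  2 → C
  i=15: X-S =  5 → F
  i=16: V-D = 18 → S
  i=17: M-L =  1 → B
  i=18: K-H =  3 → D
  i=19: B-P = 12 → M
  shifts repeat with period 8: SBDMNPCF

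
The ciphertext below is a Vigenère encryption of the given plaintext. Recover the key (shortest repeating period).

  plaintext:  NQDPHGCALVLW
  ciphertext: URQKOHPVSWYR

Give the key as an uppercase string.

HBNV

  i= 0: U-N =  7 → H
  i= 1: R-Q =  1 → B
  i= 2: Q-D = 13 → N
  i= 3: K-P = 21 → V
  i= 4: O-H =  7 → H
  i= 5: H-G =  1 → B
  i= 6: P-C = 13 → N
  i= 7: V-A = 21 → V
  i= 8: S-L =  7 → H
  i= 9: W-V =  1 → B
  i=10: Y-L = 13 → N
  i=11: R-W = 21 → V
  shifts repeat with period 4: HBNV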